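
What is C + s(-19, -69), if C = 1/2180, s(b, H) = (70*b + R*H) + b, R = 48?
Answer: -10160979/2180 ≈ -4661.0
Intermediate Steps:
s(b, H) = 48*H + 71*b (s(b, H) = (70*b + 48*H) + b = (48*H + 70*b) + b = 48*H + 71*b)
C = 1/2180 ≈ 0.00045872
C + s(-19, -69) = 1/2180 + (48*(-69) + 71*(-19)) = 1/2180 + (-3312 - 1349) = 1/2180 - 4661 = -10160979/2180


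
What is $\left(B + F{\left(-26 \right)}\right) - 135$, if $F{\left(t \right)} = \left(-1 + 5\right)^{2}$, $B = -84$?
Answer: $-203$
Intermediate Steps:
$F{\left(t \right)} = 16$ ($F{\left(t \right)} = 4^{2} = 16$)
$\left(B + F{\left(-26 \right)}\right) - 135 = \left(-84 + 16\right) - 135 = -68 - 135 = -203$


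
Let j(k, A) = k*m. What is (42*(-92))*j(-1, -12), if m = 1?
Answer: 3864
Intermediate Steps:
j(k, A) = k (j(k, A) = k*1 = k)
(42*(-92))*j(-1, -12) = (42*(-92))*(-1) = -3864*(-1) = 3864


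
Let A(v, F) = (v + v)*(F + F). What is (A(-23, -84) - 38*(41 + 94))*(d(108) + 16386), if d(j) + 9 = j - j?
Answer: 42547446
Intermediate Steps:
d(j) = -9 (d(j) = -9 + (j - j) = -9 + 0 = -9)
A(v, F) = 4*F*v (A(v, F) = (2*v)*(2*F) = 4*F*v)
(A(-23, -84) - 38*(41 + 94))*(d(108) + 16386) = (4*(-84)*(-23) - 38*(41 + 94))*(-9 + 16386) = (7728 - 38*135)*16377 = (7728 - 5130)*16377 = 2598*16377 = 42547446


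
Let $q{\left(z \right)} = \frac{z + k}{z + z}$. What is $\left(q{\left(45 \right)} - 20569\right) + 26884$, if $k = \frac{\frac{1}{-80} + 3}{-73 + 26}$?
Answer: $\frac{2137164961}{338400} \approx 6315.5$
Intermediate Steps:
$k = - \frac{239}{3760}$ ($k = \frac{- \frac{1}{80} + 3}{-47} = \frac{239}{80} \left(- \frac{1}{47}\right) = - \frac{239}{3760} \approx -0.063564$)
$q{\left(z \right)} = \frac{- \frac{239}{3760} + z}{2 z}$ ($q{\left(z \right)} = \frac{z - \frac{239}{3760}}{z + z} = \frac{- \frac{239}{3760} + z}{2 z}$)
$\left(q{\left(45 \right)} - 20569\right) + 26884 = \left(\frac{-239 + 3760 \cdot 45}{7520 \cdot 45} - 20569\right) + 26884 = \left(\frac{1}{7520} \cdot \frac{1}{45} \left(-239 + 169200\right) - 20569\right) + 26884 = \left(\frac{1}{7520} \cdot \frac{1}{45} \cdot 168961 - 20569\right) + 26884 = \left(\frac{168961}{338400} - 20569\right) + 26884 = - \frac{6960380639}{338400} + 26884 = \frac{2137164961}{338400}$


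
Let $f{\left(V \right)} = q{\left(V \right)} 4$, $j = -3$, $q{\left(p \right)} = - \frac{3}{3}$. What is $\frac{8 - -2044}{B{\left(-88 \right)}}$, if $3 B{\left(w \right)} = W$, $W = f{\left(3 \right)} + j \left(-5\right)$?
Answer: $\frac{6156}{11} \approx 559.64$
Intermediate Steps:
$q{\left(p \right)} = -1$ ($q{\left(p \right)} = \left(-3\right) \frac{1}{3} = -1$)
$f{\left(V \right)} = -4$ ($f{\left(V \right)} = \left(-1\right) 4 = -4$)
$W = 11$ ($W = -4 - -15 = -4 + 15 = 11$)
$B{\left(w \right)} = \frac{11}{3}$ ($B{\left(w \right)} = \frac{1}{3} \cdot 11 = \frac{11}{3}$)
$\frac{8 - -2044}{B{\left(-88 \right)}} = \frac{8 - -2044}{\frac{11}{3}} = \left(8 + 2044\right) \frac{3}{11} = 2052 \cdot \frac{3}{11} = \frac{6156}{11}$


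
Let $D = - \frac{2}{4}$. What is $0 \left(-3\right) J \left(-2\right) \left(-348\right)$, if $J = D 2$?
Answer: $0$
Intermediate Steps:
$D = - \frac{1}{2}$ ($D = \left(-2\right) \frac{1}{4} = - \frac{1}{2} \approx -0.5$)
$J = -1$ ($J = \left(- \frac{1}{2}\right) 2 = -1$)
$0 \left(-3\right) J \left(-2\right) \left(-348\right) = 0 \left(-3\right) \left(\left(-1\right) \left(-2\right)\right) \left(-348\right) = 0 \cdot 2 \left(-348\right) = 0 \left(-348\right) = 0$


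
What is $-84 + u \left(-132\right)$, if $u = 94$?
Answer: $-12492$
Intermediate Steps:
$-84 + u \left(-132\right) = -84 + 94 \left(-132\right) = -84 - 12408 = -12492$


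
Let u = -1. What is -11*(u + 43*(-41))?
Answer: 19404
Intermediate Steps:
-11*(u + 43*(-41)) = -11*(-1 + 43*(-41)) = -11*(-1 - 1763) = -11*(-1764) = 19404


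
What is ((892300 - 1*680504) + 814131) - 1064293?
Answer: -38366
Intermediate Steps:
((892300 - 1*680504) + 814131) - 1064293 = ((892300 - 680504) + 814131) - 1064293 = (211796 + 814131) - 1064293 = 1025927 - 1064293 = -38366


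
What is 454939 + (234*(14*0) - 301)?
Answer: 454638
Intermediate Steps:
454939 + (234*(14*0) - 301) = 454939 + (234*0 - 301) = 454939 + (0 - 301) = 454939 - 301 = 454638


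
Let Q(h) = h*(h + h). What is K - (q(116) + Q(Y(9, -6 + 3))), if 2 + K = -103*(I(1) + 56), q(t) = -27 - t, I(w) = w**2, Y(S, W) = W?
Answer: -5748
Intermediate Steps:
K = -5873 (K = -2 - 103*(1**2 + 56) = -2 - 103*(1 + 56) = -2 - 103*57 = -2 - 5871 = -5873)
Q(h) = 2*h**2 (Q(h) = h*(2*h) = 2*h**2)
K - (q(116) + Q(Y(9, -6 + 3))) = -5873 - ((-27 - 1*116) + 2*(-6 + 3)**2) = -5873 - ((-27 - 116) + 2*(-3)**2) = -5873 - (-143 + 2*9) = -5873 - (-143 + 18) = -5873 - 1*(-125) = -5873 + 125 = -5748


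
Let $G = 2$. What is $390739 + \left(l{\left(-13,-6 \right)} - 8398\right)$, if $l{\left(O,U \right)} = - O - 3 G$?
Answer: $382348$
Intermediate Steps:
$l{\left(O,U \right)} = -6 - O$ ($l{\left(O,U \right)} = - O - 6 = -6 - O$)
$390739 + \left(l{\left(-13,-6 \right)} - 8398\right) = 390739 - 8391 = 382348$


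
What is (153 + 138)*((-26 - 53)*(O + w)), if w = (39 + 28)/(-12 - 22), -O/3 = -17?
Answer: -38322663/34 ≈ -1.1271e+6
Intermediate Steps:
O = 51 (O = -3*(-17) = 51)
w = -67/34 (w = 67/(-34) = 67*(-1/34) = -67/34 ≈ -1.9706)
(153 + 138)*((-26 - 53)*(O + w)) = (153 + 138)*((-26 - 53)*(51 - 67/34)) = 291*(-79*1667/34) = 291*(-131693/34) = -38322663/34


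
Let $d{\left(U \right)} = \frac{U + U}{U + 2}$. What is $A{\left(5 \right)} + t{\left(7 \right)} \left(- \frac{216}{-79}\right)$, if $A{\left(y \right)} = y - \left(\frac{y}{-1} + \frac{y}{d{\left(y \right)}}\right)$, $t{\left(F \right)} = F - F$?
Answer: $\frac{13}{2} \approx 6.5$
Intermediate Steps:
$d{\left(U \right)} = \frac{2 U}{2 + U}$
$t{\left(F \right)} = 0$
$A{\left(y \right)} = -1 + \frac{3 y}{2}$ ($A{\left(y \right)} = y - \left(\frac{y}{-1} + \frac{y}{2 y \frac{1}{2 + y}}\right) = y - \left(y \left(-1\right) + y \frac{2 + y}{2 y}\right) = y - \left(- y + \left(1 + \frac{y}{2}\right)\right) = y - \left(1 - \frac{y}{2}\right) = y + \left(-1 + \frac{y}{2}\right) = -1 + \frac{3 y}{2}$)
$A{\left(5 \right)} + t{\left(7 \right)} \left(- \frac{216}{-79}\right) = \left(-1 + \frac{3}{2} \cdot 5\right) + 0 \left(- \frac{216}{-79}\right) = \left(-1 + \frac{15}{2}\right) + 0 \left(\left(-216\right) \left(- \frac{1}{79}\right)\right) = \frac{13}{2} + 0 \cdot \frac{216}{79} = \frac{13}{2} + 0 = \frac{13}{2}$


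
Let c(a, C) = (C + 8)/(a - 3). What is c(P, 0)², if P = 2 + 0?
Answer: 64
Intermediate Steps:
P = 2
c(a, C) = (8 + C)/(-3 + a)
c(P, 0)² = ((8 + 0)/(-3 + 2))² = (8/(-1))² = (-1*8)² = (-8)² = 64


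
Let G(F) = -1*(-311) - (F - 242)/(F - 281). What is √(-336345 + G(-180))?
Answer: 4*I*√4463404766/461 ≈ 579.69*I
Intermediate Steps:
G(F) = 311 - (-242 + F)/(-281 + F)
√(-336345 + G(-180)) = √(-336345 + (-87149 + 310*(-180))/(-281 - 180)) = √(-336345 + (-87149 - 55800)/(-461)) = √(-336345 - 1/461*(-142949)) = √(-336345 + 142949/461) = √(-154912096/461) = 4*I*√4463404766/461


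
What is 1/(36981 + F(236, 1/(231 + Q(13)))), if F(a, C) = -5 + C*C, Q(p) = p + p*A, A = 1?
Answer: 66049/2442227825 ≈ 2.7045e-5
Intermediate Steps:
Q(p) = 2*p (Q(p) = p + p*1 = p + p = 2*p)
F(a, C) = -5 + C²
1/(36981 + F(236, 1/(231 + Q(13)))) = 1/(36981 + (-5 + (1/(231 + 2*13))²)) = 1/(36981 + (-5 + (1/(231 + 26))²)) = 1/(36981 + (-5 + (1/257)²)) = 1/(36981 + (-5 + 1/66049)) = 1/(36981 - 330244/66049) = 1/(2442227825/66049) = 66049/2442227825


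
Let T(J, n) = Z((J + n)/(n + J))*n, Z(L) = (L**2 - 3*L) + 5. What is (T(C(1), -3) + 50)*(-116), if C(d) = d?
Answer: -4756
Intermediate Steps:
Z(L) = 5 + L**2 - 3*L
T(J, n) = 3*n (T(J, n) = (5 + ((J + n)/(n + J))**2 - 3*(J + n)/(n + J))*n = (5 + ((J + n)/(J + n))**2 - 3*(J + n)/(J + n))*n = (5 + 1**2 - 3*1)*n = (5 + 1 - 3)*n = 3*n)
(T(C(1), -3) + 50)*(-116) = (3*(-3) + 50)*(-116) = (-9 + 50)*(-116) = 41*(-116) = -4756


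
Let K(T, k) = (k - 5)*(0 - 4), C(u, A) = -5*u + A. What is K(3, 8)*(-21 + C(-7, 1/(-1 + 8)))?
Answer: -1188/7 ≈ -169.71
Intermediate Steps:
C(u, A) = A - 5*u
K(T, k) = 20 - 4*k (K(T, k) = (-5 + k)*(-4) = 20 - 4*k)
K(3, 8)*(-21 + C(-7, 1/(-1 + 8))) = (20 - 4*8)*(-21 + (1/(-1 + 8) - 5*(-7))) = (20 - 32)*(-21 + (1/7 + 35)) = -12*(-21 + (⅐ + 35)) = -12*(-21 + 246/7) = -12*99/7 = -1188/7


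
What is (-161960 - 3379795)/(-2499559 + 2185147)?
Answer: 168655/14972 ≈ 11.265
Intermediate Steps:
(-161960 - 3379795)/(-2499559 + 2185147) = -3541755/(-314412) = -3541755*(-1/314412) = 168655/14972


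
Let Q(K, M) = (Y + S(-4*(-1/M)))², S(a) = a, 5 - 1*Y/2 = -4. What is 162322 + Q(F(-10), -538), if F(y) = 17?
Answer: 11769207842/72361 ≈ 1.6265e+5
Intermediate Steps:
Y = 18 (Y = 10 - 2*(-4) = 10 + 8 = 18)
Q(K, M) = (18 + 4/M)² (Q(K, M) = (18 - 4*(-1/M))² = (18 - (-4)/M)² = (18 + 4/M)²)
162322 + Q(F(-10), -538) = 162322 + (18 + 4/(-538))² = 162322 + (18 + 4*(-1/538))² = 162322 + (18 - 2/269)² = 162322 + (4840/269)² = 162322 + 23425600/72361 = 11769207842/72361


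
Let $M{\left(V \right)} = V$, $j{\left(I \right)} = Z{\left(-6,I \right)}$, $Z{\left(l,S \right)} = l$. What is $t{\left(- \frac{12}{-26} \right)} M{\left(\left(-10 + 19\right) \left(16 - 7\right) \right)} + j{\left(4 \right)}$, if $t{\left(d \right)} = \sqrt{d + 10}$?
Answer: $-6 + \frac{162 \sqrt{442}}{13} \approx 255.99$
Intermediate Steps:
$j{\left(I \right)} = -6$
$t{\left(d \right)} = \sqrt{10 + d}$
$t{\left(- \frac{12}{-26} \right)} M{\left(\left(-10 + 19\right) \left(16 - 7\right) \right)} + j{\left(4 \right)} = \sqrt{10 - \frac{12}{-26}} \left(-10 + 19\right) \left(16 - 7\right) - 6 = \sqrt{10 - - \frac{6}{13}} \cdot 9 \cdot 9 - 6 = \sqrt{10 + \frac{6}{13}} \cdot 81 - 6 = \sqrt{\frac{136}{13}} \cdot 81 - 6 = \frac{2 \sqrt{442}}{13} \cdot 81 - 6 = \frac{162 \sqrt{442}}{13} - 6 = -6 + \frac{162 \sqrt{442}}{13}$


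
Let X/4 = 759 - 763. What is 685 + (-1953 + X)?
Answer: -1284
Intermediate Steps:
X = -16 (X = 4*(759 - 763) = 4*(-4) = -16)
685 + (-1953 + X) = 685 + (-1953 - 16) = 685 - 1969 = -1284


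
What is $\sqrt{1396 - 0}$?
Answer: $2 \sqrt{349} \approx 37.363$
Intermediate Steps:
$\sqrt{1396 - 0} = \sqrt{1396 + 0} = \sqrt{1396} = 2 \sqrt{349}$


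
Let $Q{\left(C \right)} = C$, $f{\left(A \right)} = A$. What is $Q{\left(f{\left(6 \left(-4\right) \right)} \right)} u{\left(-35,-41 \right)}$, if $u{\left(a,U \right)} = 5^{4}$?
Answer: $-15000$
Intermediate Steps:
$u{\left(a,U \right)} = 625$
$Q{\left(f{\left(6 \left(-4\right) \right)} \right)} u{\left(-35,-41 \right)} = 6 \left(-4\right) 625 = \left(-24\right) 625 = -15000$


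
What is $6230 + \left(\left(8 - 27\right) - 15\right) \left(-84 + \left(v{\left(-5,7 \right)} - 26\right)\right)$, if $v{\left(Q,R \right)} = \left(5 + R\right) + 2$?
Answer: $9494$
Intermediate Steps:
$v{\left(Q,R \right)} = 7 + R$
$6230 + \left(\left(8 - 27\right) - 15\right) \left(-84 + \left(v{\left(-5,7 \right)} - 26\right)\right) = 6230 + \left(\left(8 - 27\right) - 15\right) \left(-84 + \left(\left(7 + 7\right) - 26\right)\right) = 6230 + \left(-19 - 15\right) \left(-84 + \left(14 - 26\right)\right) = 6230 - 34 \left(-84 - 12\right) = 6230 - -3264 = 6230 + 3264 = 9494$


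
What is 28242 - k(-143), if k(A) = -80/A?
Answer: 4038526/143 ≈ 28241.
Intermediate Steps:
28242 - k(-143) = 28242 - (-80)/(-143) = 28242 - (-80)*(-1)/143 = 28242 - 1*80/143 = 28242 - 80/143 = 4038526/143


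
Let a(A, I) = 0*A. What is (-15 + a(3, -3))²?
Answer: 225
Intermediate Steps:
a(A, I) = 0
(-15 + a(3, -3))² = (-15 + 0)² = (-15)² = 225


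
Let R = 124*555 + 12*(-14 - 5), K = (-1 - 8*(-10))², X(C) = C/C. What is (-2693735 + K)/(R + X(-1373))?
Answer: -2687494/68593 ≈ -39.180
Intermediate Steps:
X(C) = 1
K = 6241 (K = (-1 + 80)² = 79² = 6241)
R = 68592 (R = 68820 + 12*(-19) = 68820 - 228 = 68592)
(-2693735 + K)/(R + X(-1373)) = (-2693735 + 6241)/(68592 + 1) = -2687494/68593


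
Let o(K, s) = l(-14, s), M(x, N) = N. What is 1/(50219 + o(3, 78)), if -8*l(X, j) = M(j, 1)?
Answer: 8/401751 ≈ 1.9913e-5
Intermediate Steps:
l(X, j) = -⅛ (l(X, j) = -⅛*1 = -⅛)
o(K, s) = -⅛
1/(50219 + o(3, 78)) = 1/(50219 - ⅛) = 1/(401751/8) = 8/401751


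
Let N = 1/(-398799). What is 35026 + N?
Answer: 13968333773/398799 ≈ 35026.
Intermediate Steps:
N = -1/398799 ≈ -2.5075e-6
35026 + N = 35026 - 1/398799 = 13968333773/398799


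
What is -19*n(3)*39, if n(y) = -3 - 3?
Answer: 4446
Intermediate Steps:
n(y) = -6
-19*n(3)*39 = -19*(-6)*39 = 114*39 = 4446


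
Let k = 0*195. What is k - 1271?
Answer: -1271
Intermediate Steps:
k = 0
k - 1271 = 0 - 1271 = -1271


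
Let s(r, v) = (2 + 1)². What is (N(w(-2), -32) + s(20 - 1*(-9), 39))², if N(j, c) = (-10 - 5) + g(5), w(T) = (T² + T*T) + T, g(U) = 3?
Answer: 9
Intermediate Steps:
w(T) = T + 2*T² (w(T) = (T² + T²) + T = 2*T² + T = T + 2*T²)
s(r, v) = 9 (s(r, v) = 3² = 9)
N(j, c) = -12 (N(j, c) = (-10 - 5) + 3 = -15 + 3 = -12)
(N(w(-2), -32) + s(20 - 1*(-9), 39))² = (-12 + 9)² = (-3)² = 9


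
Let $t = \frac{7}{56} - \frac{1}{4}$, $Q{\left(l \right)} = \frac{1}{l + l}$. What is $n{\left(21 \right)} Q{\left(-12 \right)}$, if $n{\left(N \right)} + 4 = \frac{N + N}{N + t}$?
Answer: $\frac{83}{1002} \approx 0.082834$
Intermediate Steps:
$Q{\left(l \right)} = \frac{1}{2 l}$
$t = - \frac{1}{8}$ ($t = 7 \cdot \frac{1}{56} - \frac{1}{4} = \frac{1}{8} - \frac{1}{4} = - \frac{1}{8} \approx -0.125$)
$n{\left(N \right)} = -4 + \frac{2 N}{- \frac{1}{8} + N}$ ($n{\left(N \right)} = -4 + \frac{N + N}{N - \frac{1}{8}} = -4 + \frac{2 N}{- \frac{1}{8} + N}$)
$n{\left(21 \right)} Q{\left(-12 \right)} = \frac{4 \left(1 - 84\right)}{-1 + 8 \cdot 21} \frac{1}{2 \left(-12\right)} = \frac{4 \left(1 - 84\right)}{-1 + 168} \cdot \frac{1}{2} \left(- \frac{1}{12}\right) = 4 \cdot \frac{1}{167} \left(-83\right) \left(- \frac{1}{24}\right) = \left(- \frac{332}{167}\right) \left(- \frac{1}{24}\right) = \frac{83}{1002}$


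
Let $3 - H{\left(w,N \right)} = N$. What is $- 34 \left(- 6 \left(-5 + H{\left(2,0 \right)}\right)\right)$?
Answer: $-408$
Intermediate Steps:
$H{\left(w,N \right)} = 3 - N$
$- 34 \left(- 6 \left(-5 + H{\left(2,0 \right)}\right)\right) = - 34 \left(- 6 \left(-5 + \left(3 - 0\right)\right)\right) = - 34 \left(- 6 \left(-5 + \left(3 + 0\right)\right)\right) = - 34 \left(- 6 \left(-5 + 3\right)\right) = - 34 \left(\left(-6\right) \left(-2\right)\right) = \left(-34\right) 12 = -408$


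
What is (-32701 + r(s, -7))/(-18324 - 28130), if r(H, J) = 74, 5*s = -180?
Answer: 32627/46454 ≈ 0.70235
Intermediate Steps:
s = -36 (s = (⅕)*(-180) = -36)
(-32701 + r(s, -7))/(-18324 - 28130) = (-32701 + 74)/(-18324 - 28130) = -32627/(-46454) = -32627*(-1/46454) = 32627/46454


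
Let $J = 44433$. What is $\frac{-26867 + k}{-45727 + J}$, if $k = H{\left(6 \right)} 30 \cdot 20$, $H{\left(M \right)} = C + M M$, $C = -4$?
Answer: $\frac{7667}{1294} \approx 5.925$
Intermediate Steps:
$H{\left(M \right)} = -4 + M^{2}$ ($H{\left(M \right)} = -4 + M M = -4 + M^{2}$)
$k = 19200$ ($k = \left(-4 + 6^{2}\right) 30 \cdot 20 = \left(-4 + 36\right) 30 \cdot 20 = 32 \cdot 30 \cdot 20 = 960 \cdot 20 = 19200$)
$\frac{-26867 + k}{-45727 + J} = \frac{-26867 + 19200}{-45727 + 44433} = - \frac{7667}{-1294} = \left(-7667\right) \left(- \frac{1}{1294}\right) = \frac{7667}{1294}$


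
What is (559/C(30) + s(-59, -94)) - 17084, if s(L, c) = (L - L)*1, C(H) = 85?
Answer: -1451581/85 ≈ -17077.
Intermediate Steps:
s(L, c) = 0 (s(L, c) = 0*1 = 0)
(559/C(30) + s(-59, -94)) - 17084 = (559/85 + 0) - 17084 = 559/85 - 17084 = -1451581/85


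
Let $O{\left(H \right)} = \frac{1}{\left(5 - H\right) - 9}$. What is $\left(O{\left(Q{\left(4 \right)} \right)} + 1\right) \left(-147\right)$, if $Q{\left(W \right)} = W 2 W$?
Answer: $- \frac{1715}{12} \approx -142.92$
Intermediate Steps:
$Q{\left(W \right)} = 2 W^{2}$ ($Q{\left(W \right)} = 2 W W = 2 W^{2}$)
$O{\left(H \right)} = \frac{1}{-4 - H}$
$\left(O{\left(Q{\left(4 \right)} \right)} + 1\right) \left(-147\right) = \left(- \frac{1}{4 + 2 \cdot 4^{2}} + 1\right) \left(-147\right) = \left(- \frac{1}{4 + 2 \cdot 16} + 1\right) \left(-147\right) = \left(- \frac{1}{4 + 32} + 1\right) \left(-147\right) = \left(- \frac{1}{36} + 1\right) \left(-147\right) = \frac{35}{36} \left(-147\right) = - \frac{1715}{12}$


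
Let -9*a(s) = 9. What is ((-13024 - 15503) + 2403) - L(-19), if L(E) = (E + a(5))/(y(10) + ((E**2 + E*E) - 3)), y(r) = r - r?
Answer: -18783136/719 ≈ -26124.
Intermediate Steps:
a(s) = -1 (a(s) = -1/9*9 = -1)
y(r) = 0
L(E) = (-1 + E)/(-3 + 2*E**2) (L(E) = (E - 1)/(0 + ((E**2 + E*E) - 3)) = (-1 + E)/(0 + ((E**2 + E**2) - 3)) = (-1 + E)/(0 + (2*E**2 - 3)) = (-1 + E)/(0 + (-3 + 2*E**2)) = (-1 + E)/(-3 + 2*E**2))
((-13024 - 15503) + 2403) - L(-19) = ((-13024 - 15503) + 2403) - (-1 - 19)/(-3 + 2*(-19)**2) = (-28527 + 2403) - (-20)/(-3 + 2*361) = -26124 - (-20)/(-3 + 722) = -26124 - (-20)/719 = -26124 - 1*(-20/719) = -26124 + 20/719 = -18783136/719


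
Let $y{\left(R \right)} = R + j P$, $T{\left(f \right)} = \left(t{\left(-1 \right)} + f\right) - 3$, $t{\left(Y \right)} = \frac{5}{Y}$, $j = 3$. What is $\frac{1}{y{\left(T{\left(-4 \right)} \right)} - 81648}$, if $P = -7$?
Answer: $- \frac{1}{81681} \approx -1.2243 \cdot 10^{-5}$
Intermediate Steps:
$T{\left(f \right)} = -8 + f$ ($T{\left(f \right)} = \left(\frac{5}{-1} + f\right) - 3 = \left(5 \left(-1\right) + f\right) - 3 = \left(-5 + f\right) - 3 = -8 + f$)
$y{\left(R \right)} = -21 + R$ ($y{\left(R \right)} = R + 3 \left(-7\right) = R - 21 = -21 + R$)
$\frac{1}{y{\left(T{\left(-4 \right)} \right)} - 81648} = \frac{1}{\left(-21 - 12\right) - 81648} = \frac{1}{-33 - 81648} = \frac{1}{-81681} = - \frac{1}{81681}$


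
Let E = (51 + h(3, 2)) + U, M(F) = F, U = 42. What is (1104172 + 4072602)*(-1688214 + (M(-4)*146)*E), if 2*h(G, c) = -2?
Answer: -9017640055108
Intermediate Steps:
h(G, c) = -1 (h(G, c) = (1/2)*(-2) = -1)
E = 92 (E = (51 - 1) + 42 = 50 + 42 = 92)
(1104172 + 4072602)*(-1688214 + (M(-4)*146)*E) = (1104172 + 4072602)*(-1688214 - 4*146*92) = 5176774*(-1688214 - 584*92) = 5176774*(-1688214 - 53728) = 5176774*(-1741942) = -9017640055108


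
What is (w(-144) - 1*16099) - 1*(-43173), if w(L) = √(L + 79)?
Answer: 27074 + I*√65 ≈ 27074.0 + 8.0623*I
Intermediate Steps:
w(L) = √(79 + L)
(w(-144) - 1*16099) - 1*(-43173) = (√(79 - 144) - 1*16099) - 1*(-43173) = (√(-65) - 16099) + 43173 = (I*√65 - 16099) + 43173 = (-16099 + I*√65) + 43173 = 27074 + I*√65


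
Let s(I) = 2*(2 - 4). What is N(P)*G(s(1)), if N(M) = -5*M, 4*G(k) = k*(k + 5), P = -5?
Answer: -25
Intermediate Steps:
s(I) = -4 (s(I) = 2*(-2) = -4)
G(k) = k*(5 + k)/4 (G(k) = (k*(k + 5))/4 = (k*(5 + k))/4 = k*(5 + k)/4)
N(P)*G(s(1)) = (-5*(-5))*((1/4)*(-4)*(5 - 4)) = 25*((1/4)*(-4)*1) = 25*(-1) = -25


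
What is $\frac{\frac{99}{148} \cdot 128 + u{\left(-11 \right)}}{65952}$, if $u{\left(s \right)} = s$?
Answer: $\frac{2761}{2440224} \approx 0.0011315$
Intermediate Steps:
$\frac{\frac{99}{148} \cdot 128 + u{\left(-11 \right)}}{65952} = \frac{\frac{99}{148} \cdot 128 - 11}{65952} = \left(99 \cdot \frac{1}{148} \cdot 128 - 11\right) \frac{1}{65952} = \left(\frac{99}{148} \cdot 128 - 11\right) \frac{1}{65952} = \left(\frac{3168}{37} - 11\right) \frac{1}{65952} = \frac{2761}{37} \cdot \frac{1}{65952} = \frac{2761}{2440224}$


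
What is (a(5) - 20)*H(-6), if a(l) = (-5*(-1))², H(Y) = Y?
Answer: -30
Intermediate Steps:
a(l) = 25 (a(l) = 5² = 25)
(a(5) - 20)*H(-6) = (25 - 20)*(-6) = 5*(-6) = -30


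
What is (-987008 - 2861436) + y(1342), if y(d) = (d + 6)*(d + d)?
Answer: -230412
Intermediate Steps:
y(d) = 2*d*(6 + d) (y(d) = (6 + d)*(2*d) = 2*d*(6 + d))
(-987008 - 2861436) + y(1342) = (-987008 - 2861436) + 2*1342*(6 + 1342) = -3848444 + 2*1342*1348 = -3848444 + 3618032 = -230412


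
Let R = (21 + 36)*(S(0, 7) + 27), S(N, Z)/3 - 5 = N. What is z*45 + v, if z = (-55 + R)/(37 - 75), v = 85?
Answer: -102025/38 ≈ -2684.9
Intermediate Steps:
S(N, Z) = 15 + 3*N
R = 2394 (R = (21 + 36)*((15 + 3*0) + 27) = 57*((15 + 0) + 27) = 57*(15 + 27) = 57*42 = 2394)
z = -2339/38 (z = (-55 + 2394)/(37 - 75) = 2339/(-38) = 2339*(-1/38) = -2339/38 ≈ -61.553)
z*45 + v = -2339/38*45 + 85 = -105255/38 + 85 = -102025/38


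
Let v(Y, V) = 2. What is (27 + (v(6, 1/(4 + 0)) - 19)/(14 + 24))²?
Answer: 1018081/1444 ≈ 705.04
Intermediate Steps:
(27 + (v(6, 1/(4 + 0)) - 19)/(14 + 24))² = (27 + (2 - 19)/(14 + 24))² = (27 - 17/38)² = (1009/38)² = 1018081/1444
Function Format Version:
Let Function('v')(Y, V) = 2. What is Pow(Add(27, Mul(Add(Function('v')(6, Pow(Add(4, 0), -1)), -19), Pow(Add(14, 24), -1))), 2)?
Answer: Rational(1018081, 1444) ≈ 705.04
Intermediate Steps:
Pow(Add(27, Mul(Add(Function('v')(6, Pow(Add(4, 0), -1)), -19), Pow(Add(14, 24), -1))), 2) = Pow(Add(27, Mul(Add(2, -19), Pow(Add(14, 24), -1))), 2) = Pow(Add(27, Mul(-17, Pow(38, -1))), 2) = Pow(Add(27, Mul(-17, Rational(1, 38))), 2) = Pow(Add(27, Rational(-17, 38)), 2) = Pow(Rational(1009, 38), 2) = Rational(1018081, 1444)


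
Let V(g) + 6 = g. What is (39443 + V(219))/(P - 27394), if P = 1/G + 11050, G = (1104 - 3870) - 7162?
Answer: -393704768/162263233 ≈ -2.4263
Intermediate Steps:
G = -9928 (G = -2766 - 7162 = -9928)
V(g) = -6 + g
P = 109704399/9928 (P = 1/(-9928) + 11050 = -1/9928 + 11050 = 109704399/9928 ≈ 11050.)
(39443 + V(219))/(P - 27394) = (39443 + (-6 + 219))/(109704399/9928 - 27394) = (39443 + 213)/(-162263233/9928) = 39656*(-9928/162263233) = -393704768/162263233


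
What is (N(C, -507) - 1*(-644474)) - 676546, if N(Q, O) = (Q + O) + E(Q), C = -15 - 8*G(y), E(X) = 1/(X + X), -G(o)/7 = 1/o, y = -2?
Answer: -2805493/86 ≈ -32622.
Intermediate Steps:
G(o) = -7/o
E(X) = 1/(2*X)
C = -43 (C = -15 - (-56)/(-2) = -15 - (-56)*(-1)/2 = -15 - 8*7/2 = -15 - 28 = -43)
N(Q, O) = O + Q + 1/(2*Q) (N(Q, O) = (Q + O) + 1/(2*Q) = (O + Q) + 1/(2*Q) = O + Q + 1/(2*Q))
(N(C, -507) - 1*(-644474)) - 676546 = ((-507 - 43 + (1/2)/(-43)) - 1*(-644474)) - 676546 = ((-507 - 43 + (1/2)*(-1/43)) + 644474) - 676546 = ((-507 - 43 - 1/86) + 644474) - 676546 = (-47301/86 + 644474) - 676546 = 55377463/86 - 676546 = -2805493/86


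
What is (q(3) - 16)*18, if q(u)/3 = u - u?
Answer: -288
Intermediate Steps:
q(u) = 0 (q(u) = 3*(u - u) = 3*0 = 0)
(q(3) - 16)*18 = (0 - 16)*18 = -16*18 = -288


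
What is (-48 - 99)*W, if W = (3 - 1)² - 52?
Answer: 7056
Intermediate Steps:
W = -48 (W = 2² - 52 = 4 - 52 = -48)
(-48 - 99)*W = (-48 - 99)*(-48) = -147*(-48) = 7056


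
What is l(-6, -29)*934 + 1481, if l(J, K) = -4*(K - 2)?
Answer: 117297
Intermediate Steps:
l(J, K) = 8 - 4*K (l(J, K) = -4*(-2 + K) = 8 - 4*K)
l(-6, -29)*934 + 1481 = (8 - 4*(-29))*934 + 1481 = (8 + 116)*934 + 1481 = 124*934 + 1481 = 115816 + 1481 = 117297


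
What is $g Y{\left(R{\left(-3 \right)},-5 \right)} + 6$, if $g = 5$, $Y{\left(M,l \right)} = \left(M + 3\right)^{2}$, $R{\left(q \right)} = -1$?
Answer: $26$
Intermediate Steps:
$Y{\left(M,l \right)} = \left(3 + M\right)^{2}$
$g Y{\left(R{\left(-3 \right)},-5 \right)} + 6 = 5 \left(3 - 1\right)^{2} + 6 = 5 \cdot 2^{2} + 6 = 5 \cdot 4 + 6 = 20 + 6 = 26$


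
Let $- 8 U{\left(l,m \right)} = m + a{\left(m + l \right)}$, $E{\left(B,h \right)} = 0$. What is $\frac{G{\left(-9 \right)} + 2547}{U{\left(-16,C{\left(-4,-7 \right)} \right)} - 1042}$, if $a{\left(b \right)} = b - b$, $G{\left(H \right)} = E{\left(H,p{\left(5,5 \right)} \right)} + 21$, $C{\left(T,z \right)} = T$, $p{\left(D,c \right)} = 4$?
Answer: $- \frac{5136}{2083} \approx -2.4657$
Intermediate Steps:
$G{\left(H \right)} = 21$ ($G{\left(H \right)} = 0 + 21 = 21$)
$a{\left(b \right)} = 0$
$U{\left(l,m \right)} = - \frac{m}{8}$ ($U{\left(l,m \right)} = - \frac{m + 0}{8} = - \frac{m}{8}$)
$\frac{G{\left(-9 \right)} + 2547}{U{\left(-16,C{\left(-4,-7 \right)} \right)} - 1042} = \frac{21 + 2547}{\left(- \frac{1}{8}\right) \left(-4\right) - 1042} = \frac{2568}{\frac{1}{2} - 1042} = \frac{2568}{- \frac{2083}{2}} = 2568 \left(- \frac{2}{2083}\right) = - \frac{5136}{2083}$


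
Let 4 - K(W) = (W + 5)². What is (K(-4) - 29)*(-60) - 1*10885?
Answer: -9325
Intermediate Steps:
K(W) = 4 - (5 + W)² (K(W) = 4 - (W + 5)² = 4 - (5 + W)²)
(K(-4) - 29)*(-60) - 1*10885 = ((4 - (5 - 4)²) - 29)*(-60) - 1*10885 = ((4 - 1*1²) - 29)*(-60) - 10885 = ((4 - 1*1) - 29)*(-60) - 10885 = ((4 - 1) - 29)*(-60) - 10885 = (3 - 29)*(-60) - 10885 = -26*(-60) - 10885 = 1560 - 10885 = -9325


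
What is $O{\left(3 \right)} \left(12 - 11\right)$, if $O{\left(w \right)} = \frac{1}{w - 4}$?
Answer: $-1$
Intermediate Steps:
$O{\left(w \right)} = \frac{1}{-4 + w}$
$O{\left(3 \right)} \left(12 - 11\right) = \frac{12 - 11}{-4 + 3} = \frac{1}{-1} \cdot 1 = \left(-1\right) 1 = -1$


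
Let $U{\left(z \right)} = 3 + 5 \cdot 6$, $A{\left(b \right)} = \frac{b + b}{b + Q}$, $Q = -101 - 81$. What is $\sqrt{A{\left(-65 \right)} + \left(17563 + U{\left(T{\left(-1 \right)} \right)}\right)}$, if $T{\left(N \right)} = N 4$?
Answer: $\frac{\sqrt{6352346}}{19} \approx 132.65$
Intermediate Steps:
$Q = -182$ ($Q = -101 - 81 = -182$)
$T{\left(N \right)} = 4 N$
$A{\left(b \right)} = \frac{2 b}{-182 + b}$ ($A{\left(b \right)} = \frac{b + b}{b - 182} = \frac{2 b}{-182 + b}$)
$U{\left(z \right)} = 33$ ($U{\left(z \right)} = 3 + 30 = 33$)
$\sqrt{A{\left(-65 \right)} + \left(17563 + U{\left(T{\left(-1 \right)} \right)}\right)} = \sqrt{2 \left(-65\right) \frac{1}{-182 - 65} + \left(17563 + 33\right)} = \sqrt{2 \left(-65\right) \frac{1}{-247} + 17596} = \sqrt{2 \left(-65\right) \left(- \frac{1}{247}\right) + 17596} = \sqrt{\frac{10}{19} + 17596} = \sqrt{\frac{334334}{19}} = \frac{\sqrt{6352346}}{19}$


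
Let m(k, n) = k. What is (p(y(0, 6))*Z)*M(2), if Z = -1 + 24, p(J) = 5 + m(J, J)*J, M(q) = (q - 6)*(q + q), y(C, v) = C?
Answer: -1840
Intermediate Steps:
M(q) = 2*q*(-6 + q) (M(q) = (-6 + q)*(2*q) = 2*q*(-6 + q))
p(J) = 5 + J**2 (p(J) = 5 + J*J = 5 + J**2)
Z = 23
(p(y(0, 6))*Z)*M(2) = ((5 + 0**2)*23)*(2*2*(-6 + 2)) = ((5 + 0)*23)*(2*2*(-4)) = (5*23)*(-16) = 115*(-16) = -1840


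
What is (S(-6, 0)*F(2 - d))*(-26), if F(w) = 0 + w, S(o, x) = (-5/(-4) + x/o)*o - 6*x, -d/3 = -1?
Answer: -195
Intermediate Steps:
d = 3 (d = -3*(-1) = 3)
S(o, x) = -6*x + o*(5/4 + x/o) (S(o, x) = (-5*(-¼) + x/o)*o - 6*x = (5/4 + x/o)*o - 6*x = o*(5/4 + x/o) - 6*x = -6*x + o*(5/4 + x/o))
F(w) = w
(S(-6, 0)*F(2 - d))*(-26) = ((-5*0 + (5/4)*(-6))*(2 - 1*3))*(-26) = ((0 - 15/2)*(2 - 3))*(-26) = -15/2*(-1)*(-26) = (15/2)*(-26) = -195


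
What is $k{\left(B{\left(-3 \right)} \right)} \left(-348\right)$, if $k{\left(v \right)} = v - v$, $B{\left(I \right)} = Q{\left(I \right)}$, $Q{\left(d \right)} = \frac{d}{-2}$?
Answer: $0$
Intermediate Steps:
$Q{\left(d \right)} = - \frac{d}{2}$ ($Q{\left(d \right)} = d \left(- \frac{1}{2}\right) = - \frac{d}{2}$)
$B{\left(I \right)} = - \frac{I}{2}$
$k{\left(v \right)} = 0$
$k{\left(B{\left(-3 \right)} \right)} \left(-348\right) = 0 \left(-348\right) = 0$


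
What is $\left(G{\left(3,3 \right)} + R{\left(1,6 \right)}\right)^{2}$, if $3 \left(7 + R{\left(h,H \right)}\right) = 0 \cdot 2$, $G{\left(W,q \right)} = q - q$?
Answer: $49$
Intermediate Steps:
$G{\left(W,q \right)} = 0$
$R{\left(h,H \right)} = -7$ ($R{\left(h,H \right)} = -7 + \frac{0 \cdot 2}{3} = -7 + \frac{1}{3} \cdot 0 = -7 + 0 = -7$)
$\left(G{\left(3,3 \right)} + R{\left(1,6 \right)}\right)^{2} = \left(0 - 7\right)^{2} = \left(-7\right)^{2} = 49$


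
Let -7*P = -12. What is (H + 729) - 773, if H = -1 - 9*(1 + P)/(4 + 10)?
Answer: -4581/98 ≈ -46.745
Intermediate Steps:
P = 12/7 (P = -⅐*(-12) = 12/7 ≈ 1.7143)
H = -269/98 (H = -1 - 9*(1 + 12/7)/(4 + 10) = -1 - 171/(7*14) = -1 - 9*19/98 = -1 - 171/98 = -269/98 ≈ -2.7449)
(H + 729) - 773 = (-269/98 + 729) - 773 = 71173/98 - 773 = -4581/98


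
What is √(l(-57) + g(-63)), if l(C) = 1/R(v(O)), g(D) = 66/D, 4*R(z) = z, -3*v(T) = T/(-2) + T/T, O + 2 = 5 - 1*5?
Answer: 2*I*√777/21 ≈ 2.6547*I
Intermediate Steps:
O = -2 (O = -2 + (5 - 1*5) = -2 + (5 - 5) = -2 + 0 = -2)
v(T) = -⅓ + T/6 (v(T) = -(T/(-2) + T/T)/3 = -(T*(-½) + 1)/3 = -(-T/2 + 1)/3 = -(1 - T/2)/3 = -⅓ + T/6)
R(z) = z/4
l(C) = -6 (l(C) = 1/((-⅓ + (⅙)*(-2))/4) = 1/((-⅓ - ⅓)/4) = 1/((¼)*(-⅔)) = 1/(-⅙) = -6)
√(l(-57) + g(-63)) = √(-6 + 66/(-63)) = √(-6 + 66*(-1/63)) = √(-6 - 22/21) = √(-148/21) = 2*I*√777/21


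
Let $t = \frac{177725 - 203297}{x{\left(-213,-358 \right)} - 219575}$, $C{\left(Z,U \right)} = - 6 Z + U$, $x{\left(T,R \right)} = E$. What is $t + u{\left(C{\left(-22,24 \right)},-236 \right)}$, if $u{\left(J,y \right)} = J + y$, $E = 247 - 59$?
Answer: $- \frac{5841796}{73129} \approx -79.883$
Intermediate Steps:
$E = 188$
$x{\left(T,R \right)} = 188$
$C{\left(Z,U \right)} = U - 6 Z$
$t = \frac{8524}{73129}$ ($t = \frac{177725 - 203297}{188 - 219575} = - \frac{25572}{-219387} = \left(-25572\right) \left(- \frac{1}{219387}\right) = \frac{8524}{73129} \approx 0.11656$)
$t + u{\left(C{\left(-22,24 \right)},-236 \right)} = \frac{8524}{73129} + \left(\left(24 - -132\right) - 236\right) = \frac{8524}{73129} + \left(\left(24 + 132\right) - 236\right) = \frac{8524}{73129} + \left(156 - 236\right) = \frac{8524}{73129} - 80 = - \frac{5841796}{73129}$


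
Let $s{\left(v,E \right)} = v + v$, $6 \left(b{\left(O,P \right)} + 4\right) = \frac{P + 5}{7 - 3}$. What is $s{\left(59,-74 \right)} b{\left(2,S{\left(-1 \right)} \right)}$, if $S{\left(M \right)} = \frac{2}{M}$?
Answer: $- \frac{1829}{4} \approx -457.25$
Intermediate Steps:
$b{\left(O,P \right)} = - \frac{91}{24} + \frac{P}{24}$ ($b{\left(O,P \right)} = -4 + \frac{\left(P + 5\right) \frac{1}{7 - 3}}{6} = -4 + \frac{\left(5 + P\right) \frac{1}{4}}{6} = -4 + \frac{\frac{5}{4} + \frac{P}{4}}{6} = -4 + \left(\frac{5}{24} + \frac{P}{24}\right) = - \frac{91}{24} + \frac{P}{24}$)
$s{\left(v,E \right)} = 2 v$
$s{\left(59,-74 \right)} b{\left(2,S{\left(-1 \right)} \right)} = 2 \cdot 59 \left(- \frac{91}{24} + \frac{2 \frac{1}{-1}}{24}\right) = 118 \left(- \frac{91}{24} + \frac{2 \left(-1\right)}{24}\right) = 118 \left(- \frac{91}{24} + \frac{1}{24} \left(-2\right)\right) = 118 \left(- \frac{91}{24} - \frac{1}{12}\right) = 118 \left(- \frac{31}{8}\right) = - \frac{1829}{4}$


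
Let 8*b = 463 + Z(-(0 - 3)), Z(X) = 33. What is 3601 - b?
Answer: 3539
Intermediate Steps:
b = 62 (b = (463 + 33)/8 = (⅛)*496 = 62)
3601 - b = 3601 - 1*62 = 3601 - 62 = 3539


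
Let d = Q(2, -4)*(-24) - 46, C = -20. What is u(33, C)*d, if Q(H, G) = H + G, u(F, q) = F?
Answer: 66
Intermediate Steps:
Q(H, G) = G + H
d = 2 (d = (-4 + 2)*(-24) - 46 = -2*(-24) - 46 = 48 - 46 = 2)
u(33, C)*d = 33*2 = 66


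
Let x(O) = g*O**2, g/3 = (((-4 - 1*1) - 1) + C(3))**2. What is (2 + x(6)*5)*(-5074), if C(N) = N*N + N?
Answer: -98648708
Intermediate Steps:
C(N) = N + N**2 (C(N) = N**2 + N = N + N**2)
g = 108 (g = 3*(((-4 - 1*1) - 1) + 3*(1 + 3))**2 = 3*(((-4 - 1) - 1) + 3*4)**2 = 3*((-5 - 1) + 12)**2 = 3*(-6 + 12)**2 = 3*6**2 = 3*36 = 108)
x(O) = 108*O**2
(2 + x(6)*5)*(-5074) = (2 + (108*6**2)*5)*(-5074) = (2 + (108*36)*5)*(-5074) = (2 + 3888*5)*(-5074) = (2 + 19440)*(-5074) = 19442*(-5074) = -98648708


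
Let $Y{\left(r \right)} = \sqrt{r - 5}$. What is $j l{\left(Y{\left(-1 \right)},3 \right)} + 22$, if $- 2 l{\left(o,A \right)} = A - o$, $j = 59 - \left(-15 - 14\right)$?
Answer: $-110 + 44 i \sqrt{6} \approx -110.0 + 107.78 i$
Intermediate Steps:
$Y{\left(r \right)} = \sqrt{-5 + r}$
$j = 88$ ($j = 59 - \left(-15 - 14\right) = 59 - -29 = 59 + 29 = 88$)
$l{\left(o,A \right)} = \frac{o}{2} - \frac{A}{2}$ ($l{\left(o,A \right)} = - \frac{A - o}{2} = \frac{o}{2} - \frac{A}{2}$)
$j l{\left(Y{\left(-1 \right)},3 \right)} + 22 = 88 \left(\frac{\sqrt{-5 - 1}}{2} - \frac{3}{2}\right) + 22 = 88 \left(\frac{\sqrt{-6}}{2} - \frac{3}{2}\right) + 22 = 88 \left(\frac{i \sqrt{6}}{2} - \frac{3}{2}\right) + 22 = 88 \left(- \frac{3}{2} + \frac{i \sqrt{6}}{2}\right) + 22 = \left(-132 + 44 i \sqrt{6}\right) + 22 = -110 + 44 i \sqrt{6}$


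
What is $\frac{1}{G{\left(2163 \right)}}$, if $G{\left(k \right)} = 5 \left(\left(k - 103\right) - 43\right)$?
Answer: $\frac{1}{10085} \approx 9.9157 \cdot 10^{-5}$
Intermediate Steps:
$G{\left(k \right)} = -730 + 5 k$ ($G{\left(k \right)} = 5 \left(\left(-103 + k\right) - 43\right) = 5 \left(-146 + k\right) = -730 + 5 k$)
$\frac{1}{G{\left(2163 \right)}} = \frac{1}{-730 + 5 \cdot 2163} = \frac{1}{-730 + 10815} = \frac{1}{10085}$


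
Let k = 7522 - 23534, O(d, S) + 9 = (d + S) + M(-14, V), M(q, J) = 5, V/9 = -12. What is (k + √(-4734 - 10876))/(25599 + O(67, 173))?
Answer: -16012/25835 + I*√15610/25835 ≈ -0.61978 + 0.0048361*I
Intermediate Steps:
V = -108 (V = 9*(-12) = -108)
O(d, S) = -4 + S + d (O(d, S) = -9 + ((d + S) + 5) = -9 + ((S + d) + 5) = -9 + (5 + S + d) = -4 + S + d)
k = -16012
(k + √(-4734 - 10876))/(25599 + O(67, 173)) = (-16012 + √(-4734 - 10876))/(25599 + (-4 + 173 + 67)) = (-16012 + √(-15610))/(25599 + 236) = (-16012 + I*√15610)/25835 = (-16012 + I*√15610)*(1/25835) = -16012/25835 + I*√15610/25835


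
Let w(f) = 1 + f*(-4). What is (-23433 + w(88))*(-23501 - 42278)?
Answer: 1564487736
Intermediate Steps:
w(f) = 1 - 4*f
(-23433 + w(88))*(-23501 - 42278) = (-23433 + (1 - 4*88))*(-23501 - 42278) = (-23433 + (1 - 352))*(-65779) = (-23433 - 351)*(-65779) = -23784*(-65779) = 1564487736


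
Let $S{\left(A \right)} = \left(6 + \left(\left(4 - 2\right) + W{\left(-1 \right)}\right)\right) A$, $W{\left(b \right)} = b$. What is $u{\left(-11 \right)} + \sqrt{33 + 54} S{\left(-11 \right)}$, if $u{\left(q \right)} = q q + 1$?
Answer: $122 - 77 \sqrt{87} \approx -596.21$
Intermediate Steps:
$u{\left(q \right)} = 1 + q^{2}$ ($u{\left(q \right)} = q^{2} + 1 = 1 + q^{2}$)
$S{\left(A \right)} = 7 A$ ($S{\left(A \right)} = \left(6 + \left(\left(4 - 2\right) - 1\right)\right) A = \left(6 + \left(2 - 1\right)\right) A = \left(6 + 1\right) A = 7 A$)
$u{\left(-11 \right)} + \sqrt{33 + 54} S{\left(-11 \right)} = \left(1 + \left(-11\right)^{2}\right) + \sqrt{33 + 54} \cdot 7 \left(-11\right) = \left(1 + 121\right) + \sqrt{87} \left(-77\right) = 122 - 77 \sqrt{87}$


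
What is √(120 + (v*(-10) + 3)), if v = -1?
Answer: √133 ≈ 11.533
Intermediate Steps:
√(120 + (v*(-10) + 3)) = √(120 + (-1*(-10) + 3)) = √(120 + (10 + 3)) = √(120 + 13) = √133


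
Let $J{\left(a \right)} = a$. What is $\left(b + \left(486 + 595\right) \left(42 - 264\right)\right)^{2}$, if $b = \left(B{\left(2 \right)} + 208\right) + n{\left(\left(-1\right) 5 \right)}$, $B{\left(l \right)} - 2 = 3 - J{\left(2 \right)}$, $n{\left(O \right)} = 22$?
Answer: $57479583001$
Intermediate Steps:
$B{\left(l \right)} = 3$ ($B{\left(l \right)} = 2 + \left(3 - 2\right) = 2 + 1 = 3$)
$b = 233$ ($b = \left(3 + 208\right) + 22 = 211 + 22 = 233$)
$\left(b + \left(486 + 595\right) \left(42 - 264\right)\right)^{2} = \left(233 + \left(486 + 595\right) \left(42 - 264\right)\right)^{2} = \left(233 + 1081 \left(-222\right)\right)^{2} = \left(233 - 239982\right)^{2} = \left(-239749\right)^{2} = 57479583001$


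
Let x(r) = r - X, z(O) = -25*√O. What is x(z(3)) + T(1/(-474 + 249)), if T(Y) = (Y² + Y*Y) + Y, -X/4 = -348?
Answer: -70470223/50625 - 25*√3 ≈ -1435.3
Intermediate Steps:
X = 1392 (X = -4*(-348) = 1392)
x(r) = -1392 + r (x(r) = r - 1*1392 = r - 1392 = -1392 + r)
T(Y) = Y + 2*Y² (T(Y) = (Y² + Y²) + Y = 2*Y² + Y = Y + 2*Y²)
x(z(3)) + T(1/(-474 + 249)) = (-1392 - 25*√3) + (1 + 2/(-474 + 249))/(-474 + 249) = (-1392 - 25*√3) + (1 + 2/(-225))/(-225) = (-1392 - 25*√3) - (1 + 2*(-1/225))/225 = (-1392 - 25*√3) - (1 - 2/225)/225 = (-1392 - 25*√3) - 1/225*223/225 = (-1392 - 25*√3) - 223/50625 = -70470223/50625 - 25*√3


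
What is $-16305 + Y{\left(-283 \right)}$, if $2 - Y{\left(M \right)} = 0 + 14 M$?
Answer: $-12341$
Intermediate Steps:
$Y{\left(M \right)} = 2 - 14 M$ ($Y{\left(M \right)} = 2 - \left(0 + 14 M\right) = 2 - 14 M$)
$-16305 + Y{\left(-283 \right)} = -16305 + \left(2 - -3962\right) = -16305 + \left(2 + 3962\right) = -16305 + 3964 = -12341$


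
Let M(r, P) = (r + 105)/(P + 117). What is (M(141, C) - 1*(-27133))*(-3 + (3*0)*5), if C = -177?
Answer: -813867/10 ≈ -81387.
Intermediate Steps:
M(r, P) = (105 + r)/(117 + P)
(M(141, C) - 1*(-27133))*(-3 + (3*0)*5) = ((105 + 141)/(117 - 177) - 1*(-27133))*(-3 + (3*0)*5) = (246/(-60) + 27133)*(-3 + 0*5) = (-1/60*246 + 27133)*(-3 + 0) = (-41/10 + 27133)*(-3) = (271289/10)*(-3) = -813867/10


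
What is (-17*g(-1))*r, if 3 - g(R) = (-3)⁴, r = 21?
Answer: 27846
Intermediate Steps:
g(R) = -78 (g(R) = 3 - 1*(-3)⁴ = 3 - 1*81 = 3 - 81 = -78)
(-17*g(-1))*r = -17*(-78)*21 = 1326*21 = 27846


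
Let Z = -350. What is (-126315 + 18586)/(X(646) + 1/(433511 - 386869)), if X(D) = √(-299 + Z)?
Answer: 5024696018*I/(-I + 46642*√649) ≈ -0.0035589 + 4228.7*I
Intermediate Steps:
X(D) = I*√649 (X(D) = √(-299 - 350) = √(-649) = I*√649)
(-126315 + 18586)/(X(646) + 1/(433511 - 386869)) = (-126315 + 18586)/(I*√649 + 1/(433511 - 386869)) = -107729/(I*√649 + 1/46642) = -107729/(1/46642 + I*√649)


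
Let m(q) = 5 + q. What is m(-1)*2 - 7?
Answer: 1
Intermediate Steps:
m(-1)*2 - 7 = (5 - 1)*2 - 7 = 4*2 - 7 = 8 - 7 = 1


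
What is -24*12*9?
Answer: -2592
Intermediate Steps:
-24*12*9 = -288*9 = -2592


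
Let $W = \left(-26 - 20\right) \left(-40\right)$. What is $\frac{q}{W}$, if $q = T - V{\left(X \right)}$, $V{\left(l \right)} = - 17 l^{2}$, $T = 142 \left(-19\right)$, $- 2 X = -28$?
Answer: $\frac{317}{920} \approx 0.34457$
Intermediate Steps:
$X = 14$ ($X = \left(- \frac{1}{2}\right) \left(-28\right) = 14$)
$T = -2698$
$q = 634$ ($q = -2698 - - 17 \cdot 14^{2} = -2698 - \left(-17\right) 196 = -2698 - -3332 = -2698 + 3332 = 634$)
$W = 1840$ ($W = \left(-46\right) \left(-40\right) = 1840$)
$\frac{q}{W} = \frac{634}{1840} = 634 \cdot \frac{1}{1840} = \frac{317}{920}$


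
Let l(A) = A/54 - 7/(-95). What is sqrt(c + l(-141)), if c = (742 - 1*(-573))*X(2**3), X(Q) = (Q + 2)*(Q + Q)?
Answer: sqrt(68358135590)/570 ≈ 458.69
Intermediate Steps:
l(A) = 7/95 + A/54 (l(A) = A*(1/54) - 7*(-1/95) = A/54 + 7/95 = 7/95 + A/54)
X(Q) = 2*Q*(2 + Q) (X(Q) = (2 + Q)*(2*Q) = 2*Q*(2 + Q))
c = 210400 (c = (742 - 1*(-573))*(2*2**3*(2 + 2**3)) = (742 + 573)*(2*8*(2 + 8)) = 1315*(2*8*10) = 1315*160 = 210400)
sqrt(c + l(-141)) = sqrt(210400 + (7/95 + (1/54)*(-141))) = sqrt(210400 + (7/95 - 47/18)) = sqrt(210400 - 4339/1710) = sqrt(359779661/1710) = sqrt(68358135590)/570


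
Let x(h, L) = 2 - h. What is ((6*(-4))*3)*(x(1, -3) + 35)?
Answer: -2592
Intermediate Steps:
((6*(-4))*3)*(x(1, -3) + 35) = ((6*(-4))*3)*((2 - 1*1) + 35) = (-24*3)*((2 - 1) + 35) = -72*(1 + 35) = -72*36 = -2592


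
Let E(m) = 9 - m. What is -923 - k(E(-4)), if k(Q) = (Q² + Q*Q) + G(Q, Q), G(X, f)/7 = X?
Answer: -1352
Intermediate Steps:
G(X, f) = 7*X
k(Q) = 2*Q² + 7*Q (k(Q) = (Q² + Q*Q) + 7*Q = (Q² + Q²) + 7*Q = 2*Q² + 7*Q)
-923 - k(E(-4)) = -923 - (9 - 1*(-4))*(7 + 2*(9 - 1*(-4))) = -923 - (9 + 4)*(7 + 2*(9 + 4)) = -923 - 13*(7 + 2*13) = -923 - 13*(7 + 26) = -923 - 13*33 = -923 - 1*429 = -923 - 429 = -1352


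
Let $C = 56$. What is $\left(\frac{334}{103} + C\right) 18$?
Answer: $\frac{109836}{103} \approx 1066.4$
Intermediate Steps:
$\left(\frac{334}{103} + C\right) 18 = \left(\frac{334}{103} + 56\right) 18 = \frac{6102}{103} \cdot 18 = \frac{109836}{103}$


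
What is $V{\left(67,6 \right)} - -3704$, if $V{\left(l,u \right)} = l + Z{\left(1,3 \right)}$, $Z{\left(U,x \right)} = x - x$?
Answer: $3771$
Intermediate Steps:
$Z{\left(U,x \right)} = 0$
$V{\left(l,u \right)} = l$ ($V{\left(l,u \right)} = l + 0 = l$)
$V{\left(67,6 \right)} - -3704 = 67 - -3704 = 67 + 3704 = 3771$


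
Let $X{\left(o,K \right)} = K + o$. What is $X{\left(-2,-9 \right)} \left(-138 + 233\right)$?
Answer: $-1045$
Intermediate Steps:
$X{\left(-2,-9 \right)} \left(-138 + 233\right) = \left(-9 - 2\right) \left(-138 + 233\right) = \left(-11\right) 95 = -1045$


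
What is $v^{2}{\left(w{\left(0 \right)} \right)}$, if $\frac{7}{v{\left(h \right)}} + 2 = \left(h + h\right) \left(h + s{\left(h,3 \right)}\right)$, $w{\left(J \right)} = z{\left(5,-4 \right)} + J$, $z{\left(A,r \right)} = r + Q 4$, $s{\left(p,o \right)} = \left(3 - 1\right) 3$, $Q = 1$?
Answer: $\frac{49}{4} \approx 12.25$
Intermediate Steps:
$s{\left(p,o \right)} = 6$ ($s{\left(p,o \right)} = 2 \cdot 3 = 6$)
$z{\left(A,r \right)} = 4 + r$ ($z{\left(A,r \right)} = r + 1 \cdot 4 = r + 4 = 4 + r$)
$w{\left(J \right)} = J$ ($w{\left(J \right)} = \left(4 - 4\right) + J = 0 + J = J$)
$v{\left(h \right)} = \frac{7}{-2 + 2 h \left(6 + h\right)}$ ($v{\left(h \right)} = \frac{7}{-2 + \left(h + h\right) \left(h + 6\right)} = \frac{7}{-2 + 2 h \left(6 + h\right)}$)
$v^{2}{\left(w{\left(0 \right)} \right)} = \left(\frac{7}{2 \left(-1 + 0^{2} + 6 \cdot 0\right)}\right)^{2} = \left(\frac{7}{2 \left(-1 + 0 + 0\right)}\right)^{2} = \left(\frac{7}{2 \left(-1\right)}\right)^{2} = \left(\frac{7}{2} \left(-1\right)\right)^{2} = \left(- \frac{7}{2}\right)^{2} = \frac{49}{4}$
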